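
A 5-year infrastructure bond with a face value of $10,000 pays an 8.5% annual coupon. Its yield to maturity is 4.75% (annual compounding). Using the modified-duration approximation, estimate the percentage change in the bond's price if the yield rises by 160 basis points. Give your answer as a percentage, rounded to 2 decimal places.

Periodic yield y = 0.0475. Modified duration first:
  t   CF        PV=CF/(1+0.0475)^t    t·PV
  1       850.00       811.4558       811.4558
  2       850.00       774.6595     1,549.3190
  3       850.00       739.5318     2,218.5953
  4       850.00       705.9969     2,823.9876
  5    10,850.00     8,603.1913    43,015.9565
  Σ                 11,634.8353    50,419.3143
P = 11,634.8353; D_Mac = 4.33348 yrs; D_mod = 4.33348/(1+0.0475) = 4.13697 yrs.
ΔP/P ≈ -D_mod · Δy = -4.13697 × (+0.016) = -0.066192 = -6.6192%.

-6.62%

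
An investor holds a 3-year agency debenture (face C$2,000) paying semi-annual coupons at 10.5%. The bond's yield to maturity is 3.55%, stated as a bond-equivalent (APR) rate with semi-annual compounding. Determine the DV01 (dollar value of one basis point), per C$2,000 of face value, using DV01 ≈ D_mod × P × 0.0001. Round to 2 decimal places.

C$0.63

Periodic yield y = 0.01775.
  t   CF        PV=CF/(1+0.01775)^t    t·PV
  1       105.00       103.1688       103.1688
  2       105.00       101.3694       202.7389
  3       105.00        99.6015       298.8046
  4       105.00        97.8644       391.4577
  5       105.00        96.1576       480.7881
  6     2,105.00     1,894.1110    11,364.6662
  Σ                  2,392.2728    12,841.6243
P = 2,392.2728; D_Mac = 5.36796 half-year periods = 2.68398 yrs; D_mod = 2.63717 yrs.
DV01 ≈ 2.63717 × 2,392.2728 × 0.0001 = 0.630883.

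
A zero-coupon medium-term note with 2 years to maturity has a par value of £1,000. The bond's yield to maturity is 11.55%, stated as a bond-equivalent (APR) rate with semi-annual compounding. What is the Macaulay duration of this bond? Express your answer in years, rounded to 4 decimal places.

A zero-coupon bond has a single cash flow at maturity, so its Macaulay duration equals its maturity: 2 years.
(Equivalently: 4 semi-annual periods ÷ 2 = 2 years.)

2.0000 years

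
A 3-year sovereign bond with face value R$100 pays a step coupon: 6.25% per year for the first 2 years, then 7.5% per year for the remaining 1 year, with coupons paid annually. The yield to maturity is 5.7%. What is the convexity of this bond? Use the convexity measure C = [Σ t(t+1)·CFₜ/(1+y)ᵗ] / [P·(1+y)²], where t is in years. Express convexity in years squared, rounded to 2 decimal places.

With y = 0.057:
  t   CF        PV=CF/(1+0.057)^t    t·PV        t(t+1)·PV
  1         6.25         5.9130         5.9130          11.8259
  2         6.25         5.5941        11.1882          33.5646
  3       107.50        91.0298       273.0893       1,092.3574
  Σ                    102.5368       290.1905       1,137.7479
P = 102.5368.
Convexity = Σ t(t+1)·PV / [P·(1+y)²] = 1,137.7479 / (102.5368 × 1.117249) = 9.93153.

9.93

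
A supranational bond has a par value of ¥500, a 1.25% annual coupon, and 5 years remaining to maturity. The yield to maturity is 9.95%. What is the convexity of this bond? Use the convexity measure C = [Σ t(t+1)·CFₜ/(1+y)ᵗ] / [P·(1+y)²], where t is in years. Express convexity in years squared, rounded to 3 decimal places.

With y = 0.0995:
  t   CF        PV=CF/(1+0.0995)^t    t·PV        t(t+1)·PV
  1         6.25         5.6844         5.6844          11.3688
  2         6.25         5.1700        10.3400          31.0199
  3         6.25         4.7021        14.1064          56.4255
  4         6.25         4.2766        17.1064          85.5321
  5       506.25       315.0568     1,575.2840       9,451.7042
  Σ                    334.8899     1,622.5212       9,636.0506
P = 334.8899.
Convexity = Σ t(t+1)·PV / [P·(1+y)²] = 9,636.0506 / (334.8899 × 1.208900) = 23.80162.

23.802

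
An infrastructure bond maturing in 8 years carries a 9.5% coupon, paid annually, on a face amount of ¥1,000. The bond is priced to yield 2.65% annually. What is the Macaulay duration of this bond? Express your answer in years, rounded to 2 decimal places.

Periodic yield y = 0.0265. Discount each cash flow and weight by its year:
  t   CF        PV=CF/(1+0.0265)^t    t·PV
  1        95.00        92.5475        92.5475
  2        95.00        90.1583       180.3166
  3        95.00        87.8308       263.4923
  4        95.00        85.5634       342.2534
  5        95.00        83.3545       416.7723
  6        95.00        81.2026       487.2155
  7        95.00        79.1063       553.7439
  8     1,095.00       888.2649     7,106.1190
  Σ                  1,488.0281     9,442.4606
Price P = Σ PV = 1,488.0281.
Macaulay duration = Σ(t·PV) / P = 9,442.4606 / 1,488.0281 = 6.34562 years.

6.35 years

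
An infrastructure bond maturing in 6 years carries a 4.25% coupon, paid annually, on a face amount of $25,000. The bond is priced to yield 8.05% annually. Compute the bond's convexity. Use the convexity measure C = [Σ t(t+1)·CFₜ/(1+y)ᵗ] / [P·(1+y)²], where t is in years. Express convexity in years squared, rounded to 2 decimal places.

30.86

With y = 0.0805:
  t   CF        PV=CF/(1+0.0805)^t    t·PV        t(t+1)·PV
  1     1,062.50       983.3410       983.3410       1,966.6821
  2     1,062.50       910.0796     1,820.1593       5,460.4778
  3     1,062.50       842.2764     2,526.8292      10,107.3166
  4     1,062.50       779.5247     3,118.0986      15,590.4930
  5     1,062.50       721.4481     3,607.2404      21,643.4424
  6    26,062.50    16,378.2481    98,269.4885     687,886.4193
  Σ                 20,614.9179   110,325.1570     742,654.8313
P = 20,614.9179.
Convexity = Σ t(t+1)·PV / [P·(1+y)²] = 742,654.8313 / (20,614.9179 × 1.167480) = 30.85715.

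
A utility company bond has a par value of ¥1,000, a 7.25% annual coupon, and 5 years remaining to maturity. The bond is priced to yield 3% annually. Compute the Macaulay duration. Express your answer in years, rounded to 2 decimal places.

4.43 years

Periodic yield y = 0.03. Discount each cash flow and weight by its year:
  t   CF        PV=CF/(1+0.03)^t    t·PV
  1        72.50        70.3883        70.3883
  2        72.50        68.3382       136.6764
  3        72.50        66.3478       199.0433
  4        72.50        64.4153       257.6612
  5     1,072.50       925.1479     4,625.7396
  Σ                  1,194.6376     5,289.5089
Price P = Σ PV = 1,194.6376.
Macaulay duration = Σ(t·PV) / P = 5,289.5089 / 1,194.6376 = 4.42771 years.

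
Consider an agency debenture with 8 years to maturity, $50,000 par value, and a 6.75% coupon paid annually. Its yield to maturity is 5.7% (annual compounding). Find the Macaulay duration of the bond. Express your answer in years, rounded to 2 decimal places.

6.49 years

Periodic yield y = 0.057. Discount each cash flow and weight by its year:
  t   CF        PV=CF/(1+0.057)^t    t·PV
  1     3,375.00     3,192.9991     3,192.9991
  2     3,375.00     3,020.8127     6,041.6255
  3     3,375.00     2,857.9118     8,573.7353
  4     3,375.00     2,703.7954    10,815.1817
  5     3,375.00     2,557.9900    12,789.9499
  6     3,375.00     2,420.0473    14,520.2838
  7     3,375.00     2,289.5433    16,026.8033
  8    53,375.00    34,256.1057   274,048.8453
  Σ                 53,299.2052   346,009.4238
Price P = Σ PV = 53,299.2052.
Macaulay duration = Σ(t·PV) / P = 346,009.4238 / 53,299.2052 = 6.49183 years.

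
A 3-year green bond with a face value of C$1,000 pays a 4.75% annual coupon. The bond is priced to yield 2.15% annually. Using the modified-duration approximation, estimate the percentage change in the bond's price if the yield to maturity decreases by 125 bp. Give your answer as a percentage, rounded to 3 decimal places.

Periodic yield y = 0.0215. Modified duration first:
  t   CF        PV=CF/(1+0.0215)^t    t·PV
  1        47.50        46.5002        46.5002
  2        47.50        45.5215        91.0431
  3     1,047.50       982.7406     2,948.2219
  Σ                  1,074.7624     3,085.7652
P = 1,074.7624; D_Mac = 2.87111 yrs; D_mod = 2.87111/(1+0.0215) = 2.81068 yrs.
ΔP/P ≈ -D_mod · Δy = -2.81068 × (-0.0125) = +0.035134 = +3.5134%.

+3.513%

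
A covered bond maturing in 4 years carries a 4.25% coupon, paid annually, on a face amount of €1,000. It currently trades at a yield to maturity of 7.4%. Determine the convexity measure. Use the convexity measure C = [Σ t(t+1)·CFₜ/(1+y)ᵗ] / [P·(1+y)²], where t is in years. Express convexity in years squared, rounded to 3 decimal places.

15.882

With y = 0.074:
  t   CF        PV=CF/(1+0.074)^t    t·PV        t(t+1)·PV
  1        42.50        39.5717        39.5717          79.1434
  2        42.50        36.8452        73.6903         221.0709
  3        42.50        34.3065       102.9194         411.6777
  4     1,042.50       783.5360     3,134.1439      15,670.7194
  Σ                    894.2593     3,350.3253      16,382.6114
P = 894.2593.
Convexity = Σ t(t+1)·PV / [P·(1+y)²] = 16,382.6114 / (894.2593 × 1.153476) = 15.88222.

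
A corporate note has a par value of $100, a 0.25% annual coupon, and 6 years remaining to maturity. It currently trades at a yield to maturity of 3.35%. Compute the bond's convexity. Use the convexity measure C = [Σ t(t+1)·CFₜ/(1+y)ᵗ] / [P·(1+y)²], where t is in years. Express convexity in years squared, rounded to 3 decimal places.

With y = 0.0335:
  t   CF        PV=CF/(1+0.0335)^t    t·PV        t(t+1)·PV
  1         0.25         0.2419         0.2419           0.4838
  2         0.25         0.2341         0.4681           1.4043
  3         0.25         0.2265         0.6794           2.7176
  4         0.25         0.2191         0.8765           4.3826
  5         0.25         0.2120         1.0601           6.3608
  6       100.25        82.2662       493.5973       3,455.1809
  Σ                     83.3998       496.9233       3,470.5299
P = 83.3998.
Convexity = Σ t(t+1)·PV / [P·(1+y)²] = 3,470.5299 / (83.3998 × 1.068122) = 38.95919.

38.959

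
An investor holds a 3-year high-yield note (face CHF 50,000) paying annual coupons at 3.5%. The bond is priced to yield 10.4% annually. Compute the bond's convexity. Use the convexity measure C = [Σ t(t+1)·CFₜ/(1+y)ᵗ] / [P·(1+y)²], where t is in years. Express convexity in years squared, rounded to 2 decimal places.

With y = 0.104:
  t   CF        PV=CF/(1+0.104)^t    t·PV        t(t+1)·PV
  1     1,750.00     1,585.1449     1,585.1449       3,170.2899
  2     1,750.00     1,435.8197     2,871.6394       8,614.9181
  3    51,750.00    38,459.4557   115,378.3672     461,513.4688
  Σ                 41,480.4203   119,835.1515     473,298.6767
P = 41,480.4203.
Convexity = Σ t(t+1)·PV / [P·(1+y)²] = 473,298.6767 / (41,480.4203 × 1.218816) = 9.36168.

9.36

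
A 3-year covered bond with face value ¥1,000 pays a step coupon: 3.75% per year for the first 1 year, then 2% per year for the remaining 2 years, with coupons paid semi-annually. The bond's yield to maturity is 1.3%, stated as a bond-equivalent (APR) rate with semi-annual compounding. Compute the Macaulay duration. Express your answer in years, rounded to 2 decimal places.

2.89 years

Periodic yield y = 0.0065. Discount each cash flow and weight by its period:
  t   CF        PV=CF/(1+0.0065)^t    t·PV
  1        18.75        18.6289        18.6289
  2        18.75        18.5086        37.0172
  3        10.00         9.8075        29.4225
  4        10.00         9.7442        38.9767
  5        10.00         9.6812        48.4062
  6     1,010.00       971.4908     5,828.9449
  Σ                  1,037.8613     6,001.3964
Price P = Σ PV = 1,037.8613.
Macaulay duration = Σ(t·PV) / P = 6,001.3964 / 1,037.8613 = 5.78247 half-year periods.
In years: 5.78247 / 2 = 2.89123 years.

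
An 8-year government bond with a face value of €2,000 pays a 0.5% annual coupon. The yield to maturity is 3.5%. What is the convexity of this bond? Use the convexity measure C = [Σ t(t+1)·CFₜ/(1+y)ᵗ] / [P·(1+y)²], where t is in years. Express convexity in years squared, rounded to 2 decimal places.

65.44

With y = 0.035:
  t   CF        PV=CF/(1+0.035)^t    t·PV        t(t+1)·PV
  1        10.00         9.6618         9.6618          19.3237
  2        10.00         9.3351        18.6702          56.0106
  3        10.00         9.0194        27.0583         108.2331
  4        10.00         8.7144        34.8577         174.2884
  5        10.00         8.4197        42.0987         252.5920
  6        10.00         8.1350        48.8100         341.6703
  7        10.00         7.8599        55.0194         440.1549
  8     2,010.00     1,526.4172    12,211.3378     109,902.0404
  Σ                  1,587.5627    12,447.5139     111,294.3135
P = 1,587.5627.
Convexity = Σ t(t+1)·PV / [P·(1+y)²] = 111,294.3135 / (1,587.5627 × 1.071225) = 65.44273.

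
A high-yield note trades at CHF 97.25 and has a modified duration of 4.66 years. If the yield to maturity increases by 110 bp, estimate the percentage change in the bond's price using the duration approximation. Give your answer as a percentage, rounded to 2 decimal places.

Duration approximation: ΔP/P ≈ -D_mod · Δy = -4.66 × (+0.011) = -0.051260.
As a percentage: -5.1260%.

-5.13%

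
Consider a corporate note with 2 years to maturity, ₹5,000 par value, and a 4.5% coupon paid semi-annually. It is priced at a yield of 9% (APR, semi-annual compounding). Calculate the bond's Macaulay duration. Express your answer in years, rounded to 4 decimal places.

1.9317 years

Periodic yield y = 0.045. Discount each cash flow and weight by its period:
  t   CF        PV=CF/(1+0.045)^t    t·PV
  1       112.50       107.6555       107.6555
  2       112.50       103.0196       206.0392
  3       112.50        98.5834       295.7501
  4     5,112.50     4,287.1449    17,148.5795
  Σ                  4,596.4034    17,758.0243
Price P = Σ PV = 4,596.4034.
Macaulay duration = Σ(t·PV) / P = 17,758.0243 / 4,596.4034 = 3.86346 half-year periods.
In years: 3.86346 / 2 = 1.93173 years.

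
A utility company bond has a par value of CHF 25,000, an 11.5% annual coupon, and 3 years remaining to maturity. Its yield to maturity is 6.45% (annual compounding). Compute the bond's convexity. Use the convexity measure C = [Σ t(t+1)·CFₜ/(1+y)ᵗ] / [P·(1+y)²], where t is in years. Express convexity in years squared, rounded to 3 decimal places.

With y = 0.0645:
  t   CF        PV=CF/(1+0.0645)^t    t·PV        t(t+1)·PV
  1     2,875.00     2,700.7985     2,700.7985       5,401.5970
  2     2,875.00     2,537.1522     5,074.3044      15,222.9131
  3    27,875.00    23,108.8258    69,326.4774     277,305.9096
  Σ                 28,346.7765    77,101.5803     297,930.4197
P = 28,346.7765.
Convexity = Σ t(t+1)·PV / [P·(1+y)²] = 297,930.4197 / (28,346.7765 × 1.133160) = 9.27513.

9.275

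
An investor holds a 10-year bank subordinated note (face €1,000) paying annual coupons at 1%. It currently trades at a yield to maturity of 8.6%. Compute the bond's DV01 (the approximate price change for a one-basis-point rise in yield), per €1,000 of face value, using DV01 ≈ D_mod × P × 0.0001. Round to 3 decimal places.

Periodic yield y = 0.086.
  t   CF        PV=CF/(1+0.086)^t    t·PV
  1        10.00         9.2081         9.2081
  2        10.00         8.4789        16.9578
  3        10.00         7.8075        23.4224
  4        10.00         7.1892        28.7568
  5        10.00         6.6199        33.0995
  6        10.00         6.0957        36.5740
  7        10.00         5.6130        39.2907
  8        10.00         5.1685        41.3477
  9        10.00         4.7592        42.8326
  10    1,010.00       442.6119     4,426.1194
  Σ                    503.5518     4,697.6089
P = 503.5518; D_Mac = 9.32895 yrs; D_mod = 8.59019 yrs.
DV01 ≈ 8.59019 × 503.5518 × 0.0001 = 0.432561.

€0.433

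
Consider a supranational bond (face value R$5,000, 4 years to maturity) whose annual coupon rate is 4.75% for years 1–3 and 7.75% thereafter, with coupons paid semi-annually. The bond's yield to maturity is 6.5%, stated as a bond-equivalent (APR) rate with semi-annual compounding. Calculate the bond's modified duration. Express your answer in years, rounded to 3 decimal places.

Periodic yield y = 0.0325. First find Macaulay duration:
  t   CF        PV=CF/(1+0.0325)^t    t·PV
  1       118.75       115.0121       115.0121
  2       118.75       111.3919       222.7837
  3       118.75       107.8856       323.6568
  4       118.75       104.4897       417.9587
  5       118.75       101.2007       506.0033
  6       118.75        98.0152       588.0910
  7       193.75       154.8857     1,084.1998
  8     5,193.75     4,021.2452    32,169.9618
  Σ                  4,814.1260    35,427.6672
P = 4,814.1260; Macaulay duration = 35,427.6672 / 4,814.1260 = 7.35911 half-year periods = 3.67955 years.
Modified duration = D_Mac / (1 + y) = 3.67955 / 1.0325 = 3.56373 years.

3.564 years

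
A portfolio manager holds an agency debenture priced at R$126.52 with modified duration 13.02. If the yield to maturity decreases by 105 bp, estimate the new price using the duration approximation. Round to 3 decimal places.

R$143.817

Duration approximation: ΔP/P ≈ -D_mod · Δy = -13.02 × (-0.0105) = +0.136710.
New price ≈ 126.52 × (1 + 0.136710) = 143.8165492.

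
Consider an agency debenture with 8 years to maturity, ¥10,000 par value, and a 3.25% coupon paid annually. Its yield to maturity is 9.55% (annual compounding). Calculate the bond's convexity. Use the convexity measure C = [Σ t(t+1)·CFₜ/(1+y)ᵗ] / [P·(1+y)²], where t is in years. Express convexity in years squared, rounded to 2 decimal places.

With y = 0.0955:
  t   CF        PV=CF/(1+0.0955)^t    t·PV        t(t+1)·PV
  1       325.00       296.6682       296.6682         593.3364
  2       325.00       270.8062       541.6124       1,624.8372
  3       325.00       247.1987       741.5962       2,966.3846
  4       325.00       225.6492       902.5969       4,512.9844
  5       325.00       205.9783     1,029.8915       6,179.3487
  6       325.00       188.0222     1,128.1330       7,896.9313
  7       325.00       171.6314     1,201.4196       9,611.3571
  8    10,325.00     4,977.2678    39,818.1421     358,363.2789
  Σ                  6,583.2219    45,660.0599     391,748.4586
P = 6,583.2219.
Convexity = Σ t(t+1)·PV / [P·(1+y)²] = 391,748.4586 / (6,583.2219 × 1.200120) = 49.58428.

49.58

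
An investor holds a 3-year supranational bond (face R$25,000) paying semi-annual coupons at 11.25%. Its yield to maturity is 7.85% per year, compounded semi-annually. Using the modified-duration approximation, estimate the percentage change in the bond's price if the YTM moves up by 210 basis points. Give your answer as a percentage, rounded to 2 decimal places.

Periodic yield y = 0.03925. Modified duration first:
  t   CF        PV=CF/(1+0.03925)^t    t·PV
  1     1,406.25     1,353.1393     1,353.1393
  2     1,406.25     1,302.0344     2,604.0689
  3     1,406.25     1,252.8597     3,758.5791
  4     1,406.25     1,205.5422     4,822.1686
  5     1,406.25     1,160.0117     5,800.0585
  6    26,406.25    20,959.7709   125,758.6255
  Σ                 27,233.3582   144,096.6398
P = 27,233.3582; D_Mac = 5.29118 half-year periods = 2.64559 yrs; D_mod = 2.64559/(1+0.03925) = 2.54567 yrs.
ΔP/P ≈ -D_mod · Δy = -2.54567 × (+0.021) = -0.053459 = -5.3459%.

-5.35%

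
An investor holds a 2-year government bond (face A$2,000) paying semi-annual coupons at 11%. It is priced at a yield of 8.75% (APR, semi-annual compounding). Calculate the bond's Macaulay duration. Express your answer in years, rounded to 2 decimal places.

Periodic yield y = 0.04375. Discount each cash flow and weight by its period:
  t   CF        PV=CF/(1+0.04375)^t    t·PV
  1       110.00       105.3892       105.3892
  2       110.00       100.9717       201.9434
  3       110.00        96.7394       290.2181
  4     2,110.00     1,777.8557     7,111.4227
  Σ                  2,080.9560     7,708.9734
Price P = Σ PV = 2,080.9560.
Macaulay duration = Σ(t·PV) / P = 7,708.9734 / 2,080.9560 = 3.70453 half-year periods.
In years: 3.70453 / 2 = 1.85227 years.

1.85 years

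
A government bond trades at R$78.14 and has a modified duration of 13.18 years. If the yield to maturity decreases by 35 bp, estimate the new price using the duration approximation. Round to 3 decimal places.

R$81.745

Duration approximation: ΔP/P ≈ -D_mod · Δy = -13.18 × (-0.0035) = +0.046130.
New price ≈ 78.14 × (1 + 0.046130) = 81.7445982.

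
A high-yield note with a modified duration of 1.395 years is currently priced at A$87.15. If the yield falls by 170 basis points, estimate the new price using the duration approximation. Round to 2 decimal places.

A$89.22

Duration approximation: ΔP/P ≈ -D_mod · Δy = -1.395 × (-0.017) = +0.023715.
New price ≈ 87.15 × (1 + 0.023715) = 89.21676225.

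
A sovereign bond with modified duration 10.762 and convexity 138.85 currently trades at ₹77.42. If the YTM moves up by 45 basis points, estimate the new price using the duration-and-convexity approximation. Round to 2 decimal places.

₹73.78

Duration effect: -D_mod·Δy = -10.762 × (+0.0045) = -0.048429
Convexity effect: ½·C·(Δy)² = 0.5 × 138.85 × (0.0045)² = +0.00140585625
ΔP/P ≈ -0.048429 + 0.00140585625 = -0.04702314375
New price ≈ 77.42 × (1 - 0.04702314375) = 73.779468210875.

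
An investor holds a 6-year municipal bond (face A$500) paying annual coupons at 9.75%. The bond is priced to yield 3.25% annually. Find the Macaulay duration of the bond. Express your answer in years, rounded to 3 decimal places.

4.993 years

Periodic yield y = 0.0325. Discount each cash flow and weight by its year:
  t   CF        PV=CF/(1+0.0325)^t    t·PV
  1        48.75        47.2155        47.2155
  2        48.75        45.7293        91.4586
  3        48.75        44.2899       132.8696
  4        48.75        42.8958       171.5830
  5        48.75        41.5455       207.7277
  6       548.75       452.9332     2,717.5993
  Σ                    674.6092     3,368.4537
Price P = Σ PV = 674.6092.
Macaulay duration = Σ(t·PV) / P = 3,368.4537 / 674.6092 = 4.99319 years.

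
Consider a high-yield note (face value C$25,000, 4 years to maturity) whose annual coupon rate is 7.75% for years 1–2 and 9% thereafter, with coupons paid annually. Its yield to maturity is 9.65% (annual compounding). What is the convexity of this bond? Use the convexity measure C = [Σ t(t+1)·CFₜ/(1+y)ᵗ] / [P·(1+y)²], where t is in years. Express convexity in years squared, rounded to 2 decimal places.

14.27

With y = 0.0965:
  t   CF        PV=CF/(1+0.0965)^t    t·PV        t(t+1)·PV
  1     1,937.50     1,766.9859     1,766.9859       3,533.9717
  2     1,937.50     1,611.4782     3,222.9564       9,668.8693
  3     2,250.00     1,706.6977     5,120.0932      20,480.3727
  4    27,250.00    18,850.8945    75,403.5779     377,017.8897
  Σ                 23,936.0563    85,513.6134     410,701.1035
P = 23,936.0563.
Convexity = Σ t(t+1)·PV / [P·(1+y)²] = 410,701.1035 / (23,936.0563 × 1.202312) = 14.27105.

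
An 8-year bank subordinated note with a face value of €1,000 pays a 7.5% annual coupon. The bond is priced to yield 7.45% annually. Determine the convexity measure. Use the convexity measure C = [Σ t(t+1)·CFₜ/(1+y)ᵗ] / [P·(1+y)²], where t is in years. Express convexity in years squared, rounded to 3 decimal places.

With y = 0.0745:
  t   CF        PV=CF/(1+0.0745)^t    t·PV        t(t+1)·PV
  1        75.00        69.7999        69.7999         139.5998
  2        75.00        64.9604       129.9207         389.7622
  3        75.00        60.4564       181.3691         725.4763
  4        75.00        56.2646       225.0586       1,125.2929
  5        75.00        52.3636       261.8178       1,570.9068
  6        75.00        48.7330       292.3977       2,046.7841
  7        75.00        45.3541       317.4785       2,539.8283
  8     1,075.00       605.0024     4,840.0193      43,560.1736
  Σ                  1,002.9343     6,317.8616      52,097.8240
P = 1,002.9343.
Convexity = Σ t(t+1)·PV / [P·(1+y)²] = 52,097.8240 / (1,002.9343 × 1.154550) = 44.99189.

44.992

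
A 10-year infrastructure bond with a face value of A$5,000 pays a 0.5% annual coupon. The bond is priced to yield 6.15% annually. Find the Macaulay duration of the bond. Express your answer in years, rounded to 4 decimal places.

9.6895 years

Periodic yield y = 0.0615. Discount each cash flow and weight by its year:
  t   CF        PV=CF/(1+0.0615)^t    t·PV
  1        25.00        23.5516        23.5516
  2        25.00        22.1871        44.3741
  3        25.00        20.9016        62.7049
  4        25.00        19.6906        78.7626
  5        25.00        18.5498        92.7492
  6        25.00        17.4751       104.8507
  7        25.00        16.4627       115.2386
  8        25.00        15.5089       124.0709
  9        25.00        14.6103       131.4930
  10    5,025.00     2,766.5344    27,665.3444
  Σ                  2,935.4722    28,443.1400
Price P = Σ PV = 2,935.4722.
Macaulay duration = Σ(t·PV) / P = 28,443.1400 / 2,935.4722 = 9.68946 years.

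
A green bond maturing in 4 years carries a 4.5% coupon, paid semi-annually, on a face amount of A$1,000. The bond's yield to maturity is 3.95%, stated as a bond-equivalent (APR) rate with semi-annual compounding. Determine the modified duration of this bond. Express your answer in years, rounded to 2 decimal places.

Periodic yield y = 0.01975. First find Macaulay duration:
  t   CF        PV=CF/(1+0.01975)^t    t·PV
  1        22.50        22.0642        22.0642
  2        22.50        21.6369        43.2738
  3        22.50        21.2179        63.6536
  4        22.50        20.8069        83.2277
  5        22.50        20.4039       102.0197
  6        22.50        20.0088       120.0526
  7        22.50        19.6212       137.3487
  8     1,022.50       874.4070     6,995.2557
  Σ                  1,020.1668     7,566.8959
P = 1,020.1668; Macaulay duration = 7,566.8959 / 1,020.1668 = 7.41731 half-year periods = 3.70866 years.
Modified duration = D_Mac / (1 + y) = 3.70866 / 1.01975 = 3.63683 years.

3.64 years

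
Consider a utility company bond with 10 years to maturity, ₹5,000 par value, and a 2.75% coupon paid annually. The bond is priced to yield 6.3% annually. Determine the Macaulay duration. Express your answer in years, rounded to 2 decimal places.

8.66 years

Periodic yield y = 0.063. Discount each cash flow and weight by its year:
  t   CF        PV=CF/(1+0.063)^t    t·PV
  1       137.50       129.3509       129.3509
  2       137.50       121.6848       243.3695
  3       137.50       114.4730       343.4189
  4       137.50       107.6886       430.7543
  5       137.50       101.3063       506.5314
  6       137.50        95.3022       571.8134
  7       137.50        89.6540       627.5783
  8       137.50        84.3406       674.7246
  9       137.50        79.3420       714.0783
  10    5,137.50     2,788.8117    27,888.1169
  Σ                  3,711.9540    32,129.7365
Price P = Σ PV = 3,711.9540.
Macaulay duration = Σ(t·PV) / P = 32,129.7365 / 3,711.9540 = 8.65575 years.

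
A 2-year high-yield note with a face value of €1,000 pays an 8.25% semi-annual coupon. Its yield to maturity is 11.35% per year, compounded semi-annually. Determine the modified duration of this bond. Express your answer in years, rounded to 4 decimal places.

1.7796 years

Periodic yield y = 0.05675. First find Macaulay duration:
  t   CF        PV=CF/(1+0.05675)^t    t·PV
  1        41.25        39.0348        39.0348
  2        41.25        36.9385        73.8770
  3        41.25        34.9548       104.8645
  4     1,041.25       834.9606     3,339.8424
  Σ                    945.8887     3,557.6187
P = 945.8887; Macaulay duration = 3,557.6187 / 945.8887 = 3.76114 half-year periods = 1.88057 years.
Modified duration = D_Mac / (1 + y) = 1.88057 / 1.05675 = 1.77958 years.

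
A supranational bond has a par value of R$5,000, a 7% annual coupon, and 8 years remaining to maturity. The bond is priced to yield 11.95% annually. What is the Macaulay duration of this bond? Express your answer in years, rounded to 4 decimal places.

Periodic yield y = 0.1195. Discount each cash flow and weight by its year:
  t   CF        PV=CF/(1+0.1195)^t    t·PV
  1       350.00       312.6396       312.6396
  2       350.00       279.2671       558.5343
  3       350.00       249.4570       748.3711
  4       350.00       222.8290       891.3159
  5       350.00       199.0433       995.2165
  6       350.00       177.7966     1,066.7796
  7       350.00       158.8179     1,111.7251
  8     5,350.00     2,168.5079    17,348.0628
  Σ                  3,768.3583    23,032.6448
Price P = Σ PV = 3,768.3583.
Macaulay duration = Σ(t·PV) / P = 23,032.6448 / 3,768.3583 = 6.11212 years.

6.1121 years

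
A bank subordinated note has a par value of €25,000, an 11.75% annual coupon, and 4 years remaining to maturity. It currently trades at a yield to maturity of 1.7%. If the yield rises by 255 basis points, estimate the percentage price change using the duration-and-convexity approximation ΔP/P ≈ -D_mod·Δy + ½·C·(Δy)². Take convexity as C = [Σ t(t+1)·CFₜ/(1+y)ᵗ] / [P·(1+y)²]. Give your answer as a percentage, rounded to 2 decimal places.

With y = 0.017:
  t   CF        PV=CF/(1+0.017)^t    t·PV        t(t+1)·PV
  1     2,937.50     2,888.3972     2,888.3972       5,776.7945
  2     2,937.50     2,840.1153     5,680.2306      17,040.6917
  3     2,937.50     2,792.6404     8,377.9212      33,511.6848
  4    27,937.50    26,115.8237   104,463.2950     522,316.4748
  Σ                 34,636.9767   121,409.8440     578,645.6458
P = 34,636.9767; D_Mac = 3.50521 yrs; D_mod = 3.44662 yrs; C = 16.15217.
Duration effect: -3.44662 × (+0.0255) = -0.087889
Convexity effect: 0.5 × 16.15217 × (0.0255)² = +0.0052515
ΔP/P ≈ -0.087889 + 0.0052515 = -0.082637 = -8.2637%.

-8.26%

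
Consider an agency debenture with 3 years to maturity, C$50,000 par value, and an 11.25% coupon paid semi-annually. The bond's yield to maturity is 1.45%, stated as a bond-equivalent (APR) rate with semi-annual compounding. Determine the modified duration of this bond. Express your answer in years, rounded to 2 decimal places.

2.66 years

Periodic yield y = 0.00725. First find Macaulay duration:
  t   CF        PV=CF/(1+0.00725)^t    t·PV
  1     2,812.50     2,792.2561     2,792.2561
  2     2,812.50     2,772.1580     5,544.3160
  3     2,812.50     2,752.2045     8,256.6135
  4     2,812.50     2,732.3947    10,929.5786
  5     2,812.50     2,712.7274    13,563.6369
  6    52,812.50    50,572.3424   303,434.0546
  Σ                 64,334.0831   344,520.4558
P = 64,334.0831; Macaulay duration = 344,520.4558 / 64,334.0831 = 5.35518 half-year periods = 2.67759 years.
Modified duration = D_Mac / (1 + y) = 2.67759 / 1.00725 = 2.65832 years.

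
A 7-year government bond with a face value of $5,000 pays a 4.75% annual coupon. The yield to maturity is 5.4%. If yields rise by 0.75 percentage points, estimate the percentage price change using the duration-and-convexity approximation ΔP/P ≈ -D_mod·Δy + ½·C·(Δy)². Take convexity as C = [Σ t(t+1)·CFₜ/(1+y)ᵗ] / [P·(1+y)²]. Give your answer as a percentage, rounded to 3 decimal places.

With y = 0.054:
  t   CF        PV=CF/(1+0.054)^t    t·PV        t(t+1)·PV
  1       237.50       225.3321       225.3321         450.6641
  2       237.50       213.7875       427.5751       1,282.7252
  3       237.50       202.8345       608.5034       2,434.0138
  4       237.50       192.4426       769.7703       3,848.8516
  5       237.50       182.5831       912.9155       5,477.4928
  6       237.50       173.2287     1,039.3724       7,275.6071
  7     5,237.50     3,624.4304    25,371.0125     202,968.1003
  Σ                  4,814.6389    29,354.4814     223,737.4549
P = 4,814.6389; D_Mac = 6.09692 yrs; D_mod = 5.78456 yrs; C = 41.83057.
Duration effect: -5.78456 × (+0.0075) = -0.043384
Convexity effect: 0.5 × 41.83057 × (0.0075)² = +0.0011765
ΔP/P ≈ -0.043384 + 0.0011765 = -0.042208 = -4.2208%.

-4.221%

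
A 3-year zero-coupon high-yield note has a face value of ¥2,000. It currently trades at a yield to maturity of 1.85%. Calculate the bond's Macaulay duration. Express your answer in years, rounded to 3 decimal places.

3.000 years

A zero-coupon bond has a single cash flow at maturity, so its Macaulay duration equals its maturity: 3 years.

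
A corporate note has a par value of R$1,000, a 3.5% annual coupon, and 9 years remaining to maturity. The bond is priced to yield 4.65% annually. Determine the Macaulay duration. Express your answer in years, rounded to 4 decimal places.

7.8144 years

Periodic yield y = 0.0465. Discount each cash flow and weight by its year:
  t   CF        PV=CF/(1+0.0465)^t    t·PV
  1        35.00        33.4448        33.4448
  2        35.00        31.9587        63.9175
  3        35.00        30.5387        91.6161
  4        35.00        29.1817       116.7269
  5        35.00        27.8851       139.4254
  6        35.00        26.6460       159.8762
  7        35.00        25.4621       178.2344
  8        35.00        24.3307       194.6454
  9     1,035.00       687.5230     6,187.7073
  Σ                    916.9709     7,165.5940
Price P = Σ PV = 916.9709.
Macaulay duration = Σ(t·PV) / P = 7,165.5940 / 916.9709 = 7.81442 years.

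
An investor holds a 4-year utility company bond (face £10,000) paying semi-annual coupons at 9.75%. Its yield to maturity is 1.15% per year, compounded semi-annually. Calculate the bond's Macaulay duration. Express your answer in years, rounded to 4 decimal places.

3.4976 years

Periodic yield y = 0.00575. Discount each cash flow and weight by its period:
  t   CF        PV=CF/(1+0.00575)^t    t·PV
  1       487.50       484.7129       484.7129
  2       487.50       481.9417       963.8835
  3       487.50       479.1864     1,437.5592
  4       487.50       476.4468     1,905.7874
  5       487.50       473.7229     2,368.6147
  6       487.50       471.0146     2,826.0876
  7       487.50       468.3218     3,278.2523
  8    10,487.50    10,017.3222    80,138.5778
  Σ                 13,352.6694    93,403.4754
Price P = Σ PV = 13,352.6694.
Macaulay duration = Σ(t·PV) / P = 93,403.4754 / 13,352.6694 = 6.99512 half-year periods.
In years: 6.99512 / 2 = 3.49756 years.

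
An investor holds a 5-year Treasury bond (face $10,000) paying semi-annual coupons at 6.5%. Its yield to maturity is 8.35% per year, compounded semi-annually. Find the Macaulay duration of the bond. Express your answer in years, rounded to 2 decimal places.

4.32 years

Periodic yield y = 0.04175. Discount each cash flow and weight by its period:
  t   CF        PV=CF/(1+0.04175)^t    t·PV
  1       325.00       311.9750       311.9750
  2       325.00       299.4721       598.9442
  3       325.00       287.4702       862.4106
  4       325.00       275.9493     1,103.7973
  5       325.00       264.8902     1,324.4508
  6       325.00       254.2742     1,525.6452
  7       325.00       244.0837     1,708.5860
  8       325.00       234.3016     1,874.4129
  9       325.00       224.9116     2,024.2040
  10   10,325.00     6,858.9079    68,589.0786
  Σ                  9,256.2358    79,923.5047
Price P = Σ PV = 9,256.2358.
Macaulay duration = Σ(t·PV) / P = 79,923.5047 / 9,256.2358 = 8.63456 half-year periods.
In years: 8.63456 / 2 = 4.31728 years.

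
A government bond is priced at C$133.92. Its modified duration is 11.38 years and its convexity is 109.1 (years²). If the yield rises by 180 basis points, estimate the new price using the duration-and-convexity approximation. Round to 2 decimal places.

C$108.85

Duration effect: -D_mod·Δy = -11.38 × (+0.018) = -0.204840
Convexity effect: ½·C·(Δy)² = 0.5 × 109.1 × (0.018)² = +0.0176742
ΔP/P ≈ -0.204840 + 0.0176742 = -0.1871658
New price ≈ 133.92 × (1 - 0.1871658) = 108.854756064.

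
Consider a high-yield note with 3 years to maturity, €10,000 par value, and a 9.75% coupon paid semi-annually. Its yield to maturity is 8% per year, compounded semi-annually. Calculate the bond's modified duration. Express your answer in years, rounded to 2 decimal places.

2.58 years

Periodic yield y = 0.04. First find Macaulay duration:
  t   CF        PV=CF/(1+0.04)^t    t·PV
  1       487.50       468.7500       468.7500
  2       487.50       450.7212       901.4423
  3       487.50       433.3857     1,300.1572
  4       487.50       416.7170     1,666.8682
  5       487.50       400.6895     2,003.4473
  6    10,487.50     8,288.4236    49,730.5415
  Σ                 10,458.6870    56,071.2065
P = 10,458.6870; Macaulay duration = 56,071.2065 / 10,458.6870 = 5.36121 half-year periods = 2.68060 years.
Modified duration = D_Mac / (1 + y) = 2.68060 / 1.04 = 2.57750 years.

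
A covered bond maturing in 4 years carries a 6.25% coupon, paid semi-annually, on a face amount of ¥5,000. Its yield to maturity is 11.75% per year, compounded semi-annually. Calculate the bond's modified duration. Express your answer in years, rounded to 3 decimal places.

3.356 years

Periodic yield y = 0.05875. First find Macaulay duration:
  t   CF        PV=CF/(1+0.05875)^t    t·PV
  1       156.25       147.5797       147.5797
  2       156.25       139.3905       278.7810
  3       156.25       131.6557       394.9672
  4       156.25       124.3502       497.4006
  5       156.25       117.4500       587.2498
  6       156.25       110.9327       665.5961
  7       156.25       104.7770       733.4392
  8     5,156.25     3,265.7774    26,126.2192
  Σ                  4,141.9131    29,431.2328
P = 4,141.9131; Macaulay duration = 29,431.2328 / 4,141.9131 = 7.10571 half-year periods = 3.55285 years.
Modified duration = D_Mac / (1 + y) = 3.55285 / 1.05875 = 3.35571 years.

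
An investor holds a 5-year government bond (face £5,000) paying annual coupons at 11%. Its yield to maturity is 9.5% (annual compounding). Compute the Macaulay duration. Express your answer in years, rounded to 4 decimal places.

4.1290 years

Periodic yield y = 0.095. Discount each cash flow and weight by its year:
  t   CF        PV=CF/(1+0.095)^t    t·PV
  1       550.00       502.2831       502.2831
  2       550.00       458.7060       917.4121
  3       550.00       418.9096     1,256.7289
  4       550.00       382.5659     1,530.2634
  5     5,550.00     3,525.5135    17,627.5677
  Σ                  5,287.9782    21,834.2552
Price P = Σ PV = 5,287.9782.
Macaulay duration = Σ(t·PV) / P = 21,834.2552 / 5,287.9782 = 4.12904 years.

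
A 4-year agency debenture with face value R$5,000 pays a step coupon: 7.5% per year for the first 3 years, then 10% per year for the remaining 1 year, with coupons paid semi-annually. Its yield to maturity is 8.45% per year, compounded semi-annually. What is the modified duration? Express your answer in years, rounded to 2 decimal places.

Periodic yield y = 0.04225. First find Macaulay duration:
  t   CF        PV=CF/(1+0.04225)^t    t·PV
  1       187.50       179.8993       179.8993
  2       187.50       172.6066       345.2133
  3       187.50       165.6096       496.8289
  4       187.50       158.8963       635.5850
  5       187.50       152.4550       762.2751
  6       187.50       146.2749       877.6495
  7       250.00       187.1271     1,309.8897
  8     5,250.00     3,770.3709    30,162.9671
  Σ                  4,933.2397    34,770.3078
P = 4,933.2397; Macaulay duration = 34,770.3078 / 4,933.2397 = 7.04817 half-year periods = 3.52408 years.
Modified duration = D_Mac / (1 + y) = 3.52408 / 1.04225 = 3.38123 years.

3.38 years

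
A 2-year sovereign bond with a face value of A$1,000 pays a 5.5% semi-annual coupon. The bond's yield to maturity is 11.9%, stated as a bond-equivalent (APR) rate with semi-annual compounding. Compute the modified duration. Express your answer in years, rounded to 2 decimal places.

Periodic yield y = 0.0595. First find Macaulay duration:
  t   CF        PV=CF/(1+0.0595)^t    t·PV
  1        27.50        25.9556        25.9556
  2        27.50        24.4980        48.9960
  3        27.50        23.1222        69.3667
  4     1,027.50       815.4137     3,261.6547
  Σ                    888.9895     3,405.9730
P = 888.9895; Macaulay duration = 3,405.9730 / 888.9895 = 3.83129 half-year periods = 1.91564 years.
Modified duration = D_Mac / (1 + y) = 1.91564 / 1.0595 = 1.80806 years.

1.81 years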